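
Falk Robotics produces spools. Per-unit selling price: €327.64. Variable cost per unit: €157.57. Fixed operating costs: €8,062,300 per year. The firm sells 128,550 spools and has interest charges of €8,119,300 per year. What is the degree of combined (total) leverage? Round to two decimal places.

3.85

At 128,550 units, contribution = 128,550 × €170.07 = €21,862,498.50.
EBIT = €21,862,498.50 − €8,062,300 = €13,800,198.50. Interest = €8,119,300.00, so EBIT − I = €5,680,898.50.
DCL = contribution ÷ (EBIT − I) = €21,862,498.50 ÷ €5,680,898.50 = 3.8484.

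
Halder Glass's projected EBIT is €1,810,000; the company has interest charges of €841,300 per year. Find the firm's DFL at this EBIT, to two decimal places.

1.87

Interest = €841,300.00.
DFL = EBIT ÷ (EBIT − I) = €1,810,000 ÷ (€1,810,000 − €841,300.00) = €1,810,000 ÷ €968,700.00 = 1.8685.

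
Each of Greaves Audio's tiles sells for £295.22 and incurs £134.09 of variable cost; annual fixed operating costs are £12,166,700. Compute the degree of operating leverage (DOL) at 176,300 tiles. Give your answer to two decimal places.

1.75

Contribution at this volume is 176,300 × £161.13 = £28,407,219.00.
EBIT = £28,407,219.00 − £12,166,700 = £16,240,519.00.
So DOL = total CM / EBIT = £28,407,219.00 / £16,240,519.00 = 1.7492.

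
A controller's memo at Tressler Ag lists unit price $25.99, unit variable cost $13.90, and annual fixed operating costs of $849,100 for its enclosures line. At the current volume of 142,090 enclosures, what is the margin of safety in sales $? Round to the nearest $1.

$1,867,600

Contribution margin per unit = $25.99 − $13.90 = $12.09. Break-even units = $849,100 ÷ $12.09 = 70,231.60; break-even revenue = 70,231.60 × $25.99 = $1,825,319.19.
Actual sales revenue = 142,090 × $25.99 = $3,692,919.10.
Margin of safety = $3,692,919.10 − $1,825,319.19 = $1,867,600.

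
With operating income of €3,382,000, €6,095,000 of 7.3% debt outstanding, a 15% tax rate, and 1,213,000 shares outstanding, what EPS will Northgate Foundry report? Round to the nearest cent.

€2.06

Pre-tax income = €3,382,000 − €444,935.00 = €2,937,065.00.
After tax at 15%: net income = €2,937,065.00 × 0.85 = €2,496,505.25.
EPS = €2,496,505.25 ÷ 1,213,000 = €2.06.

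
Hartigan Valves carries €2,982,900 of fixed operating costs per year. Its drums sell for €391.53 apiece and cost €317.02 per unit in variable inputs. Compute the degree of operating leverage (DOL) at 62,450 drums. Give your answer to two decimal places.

Total contribution margin = 62,450 × €74.51 = €4,653,149.50.
Operating income = contribution − fixed costs = €4,653,149.50 − €2,982,900 = €1,670,249.50.
DOL = contribution ÷ EBIT = €4,653,149.50 ÷ €1,670,249.50 = 2.7859.

2.79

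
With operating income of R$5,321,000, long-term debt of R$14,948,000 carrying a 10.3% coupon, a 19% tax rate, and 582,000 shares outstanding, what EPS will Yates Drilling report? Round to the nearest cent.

Interest = R$1,539,644.00, so EBT = R$5,321,000 − R$1,539,644.00 = R$3,781,356.00.
After tax at 19%: net income = R$3,781,356.00 × 0.81 = R$3,062,898.36.
EPS = R$3,062,898.36 ÷ 582,000 = R$5.26.

R$5.26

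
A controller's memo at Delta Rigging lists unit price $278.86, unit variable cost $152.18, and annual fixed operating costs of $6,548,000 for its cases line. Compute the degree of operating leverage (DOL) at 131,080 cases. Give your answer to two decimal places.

Contribution at this volume is 131,080 × $126.68 = $16,605,214.40.
EBIT = $16,605,214.40 − $6,548,000 = $10,057,214.40.
DOL = contribution ÷ EBIT = $16,605,214.40 ÷ $10,057,214.40 = 1.6511.

1.65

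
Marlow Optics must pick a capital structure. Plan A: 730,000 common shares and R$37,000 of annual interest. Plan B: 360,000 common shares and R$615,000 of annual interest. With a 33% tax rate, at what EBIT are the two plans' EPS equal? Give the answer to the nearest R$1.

At indifference, (EBIT − 37,000)(1 − t)/730,000 = (EBIT − 615,000)(1 − t)/360,000.
Cancelling (1 − t) and cross-multiplying: 360,000·(EBIT − 37,000) = 730,000·(EBIT − 615,000).
EBIT × (730,000 − 360,000) = 615,000 × 730,000 − 37,000 × 360,000 = 435,630,000,000, so EBIT = 435,630,000,000 ÷ 370,000 = 1,177,378.38.

R$1,177,378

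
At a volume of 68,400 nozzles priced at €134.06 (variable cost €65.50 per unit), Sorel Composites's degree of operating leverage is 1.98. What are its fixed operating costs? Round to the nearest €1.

At 68,400 units, contribution = 68,400 × €68.56 = €4,689,504.00.
DOL = contribution / EBIT, so EBIT = €4,689,504.00 / 1.98 = €2,368,436.36.
And FC = contribution − EBIT = €4,689,504.00 − €2,368,436.36 = €2,321,068.

€2,321,068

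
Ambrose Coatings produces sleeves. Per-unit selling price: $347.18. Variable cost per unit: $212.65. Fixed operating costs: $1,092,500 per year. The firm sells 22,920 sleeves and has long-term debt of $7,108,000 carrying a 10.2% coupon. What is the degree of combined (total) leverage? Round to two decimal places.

Total contribution margin = 22,920 × $134.53 = $3,083,427.60.
Operating income = contribution − fixed costs = $3,083,427.60 − $1,092,500 = $1,990,927.60. Interest = $725,016.00, so EBIT − I = $1,265,911.60.
DCL = contribution ÷ (EBIT − I) = $3,083,427.60 ÷ $1,265,911.60 = 2.4357.

2.44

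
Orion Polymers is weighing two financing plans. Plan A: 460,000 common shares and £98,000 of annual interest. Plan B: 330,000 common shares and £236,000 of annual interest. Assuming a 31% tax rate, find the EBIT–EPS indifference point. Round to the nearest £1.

Set EPS_A = EPS_B: (EBIT − £98,000)(1 − 0.31) ÷ 460,000 = (EBIT − £236,000)(1 − 0.31) ÷ 330,000.
Cancelling (1 − t) and cross-multiplying: 330,000·(EBIT − 98,000) = 460,000·(EBIT − 236,000).
EBIT × (460,000 − 330,000) = 236,000 × 460,000 − 98,000 × 330,000 = 76,220,000,000, so EBIT = 76,220,000,000 ÷ 130,000 = 586,307.69.

£586,308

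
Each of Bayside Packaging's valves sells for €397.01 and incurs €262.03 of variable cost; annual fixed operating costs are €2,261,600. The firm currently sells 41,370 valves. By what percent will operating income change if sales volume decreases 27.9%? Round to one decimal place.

Total contribution margin = 41,370 × €134.98 = €5,584,122.60.
Subtracting fixed costs: EBIT = €5,584,122.60 − €2,261,600 = €3,322,522.60.
DOL = contribution ÷ EBIT = €5,584,122.60 ÷ €3,322,522.60 = 1.6807.
Operating income changes by 1.6807 × -27.9% = -46.9%.

-46.9%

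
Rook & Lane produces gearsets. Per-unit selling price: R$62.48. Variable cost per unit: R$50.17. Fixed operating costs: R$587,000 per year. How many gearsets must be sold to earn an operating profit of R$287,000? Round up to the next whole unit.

Each unit contributes R$62.48 − R$50.17 = R$12.31.
Need Q such that Q × R$12.31 − R$587,000 = R$287,000, i.e. Q = R$874,000 / R$12.31 = 70,999.19 → 71,000.

71,000 gearsets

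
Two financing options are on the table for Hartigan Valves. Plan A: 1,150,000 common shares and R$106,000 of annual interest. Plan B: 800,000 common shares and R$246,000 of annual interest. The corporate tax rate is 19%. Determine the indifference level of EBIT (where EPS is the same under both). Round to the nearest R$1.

R$566,000

Set EPS_A = EPS_B: (EBIT − R$106,000)(1 − 0.19) ÷ 1,150,000 = (EBIT − R$246,000)(1 − 0.19) ÷ 800,000.
Cancelling (1 − t) and cross-multiplying: 800,000·(EBIT − 106,000) = 1,150,000·(EBIT − 246,000).
Solving, EBIT = (246,000·1,150,000 − 106,000·800,000) / (1,150,000 − 800,000) = 198,100,000,000 / 350,000 = 566,000.00.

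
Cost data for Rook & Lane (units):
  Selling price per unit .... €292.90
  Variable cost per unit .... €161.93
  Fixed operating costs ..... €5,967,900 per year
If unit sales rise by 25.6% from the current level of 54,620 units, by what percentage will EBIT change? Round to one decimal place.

+154.5%

Total contribution margin = 54,620 × €130.97 = €7,153,581.40.
EBIT = €7,153,581.40 − €5,967,900 = €1,185,681.40.
Degree of operating leverage = €7,153,581.40 / €1,185,681.40 = 6.0333.
So EBIT moves 6.0333 × (+25.6%) = +154.5%.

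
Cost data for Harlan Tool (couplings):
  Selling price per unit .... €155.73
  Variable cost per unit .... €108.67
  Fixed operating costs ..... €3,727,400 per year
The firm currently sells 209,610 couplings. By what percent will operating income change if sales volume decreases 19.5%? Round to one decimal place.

At 209,610 units, contribution = 209,610 × €47.06 = €9,864,246.60.
Subtracting fixed costs: EBIT = €9,864,246.60 − €3,727,400 = €6,136,846.60.
Degree of operating leverage = €9,864,246.60 / €6,136,846.60 = 1.6074.
%ΔEBIT = DOL × %ΔSales = 1.6074 × -19.5% = -31.3%.

-31.3%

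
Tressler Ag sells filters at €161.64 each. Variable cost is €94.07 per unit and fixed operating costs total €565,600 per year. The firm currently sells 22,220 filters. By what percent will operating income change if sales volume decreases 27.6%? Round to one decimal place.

-44.3%

Total contribution margin = 22,220 × €67.57 = €1,501,405.40.
EBIT = €1,501,405.40 − €565,600 = €935,805.40.
DOL = contribution ÷ EBIT = €1,501,405.40 ÷ €935,805.40 = 1.6044.
Operating income changes by 1.6044 × -27.6% = -44.3%.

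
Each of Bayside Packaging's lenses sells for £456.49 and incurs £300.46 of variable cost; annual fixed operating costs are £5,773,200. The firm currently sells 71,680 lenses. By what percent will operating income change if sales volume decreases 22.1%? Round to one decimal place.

Contribution at this volume is 71,680 × £156.03 = £11,184,230.40.
Subtracting fixed costs: EBIT = £11,184,230.40 − £5,773,200 = £5,411,030.40.
Degree of operating leverage = £11,184,230.40 / £5,411,030.40 = 2.0669.
Operating income changes by 2.0669 × -22.1% = -45.7%.

-45.7%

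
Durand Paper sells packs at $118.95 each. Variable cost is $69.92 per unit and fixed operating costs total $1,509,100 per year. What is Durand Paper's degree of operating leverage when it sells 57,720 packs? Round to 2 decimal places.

2.14

At 57,720 units, contribution = 57,720 × $49.03 = $2,830,011.60.
EBIT = $2,830,011.60 − $1,509,100 = $1,320,911.60.
Degree of operating leverage = $2,830,011.60 / $1,320,911.60 = 2.1425.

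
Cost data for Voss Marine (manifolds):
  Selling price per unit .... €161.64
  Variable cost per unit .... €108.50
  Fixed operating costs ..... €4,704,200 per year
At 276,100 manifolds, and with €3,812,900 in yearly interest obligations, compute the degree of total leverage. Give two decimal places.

2.38

Total contribution margin = 276,100 × €53.14 = €14,671,954.00.
Subtracting fixed costs: EBIT = €14,671,954.00 − €4,704,200 = €9,967,754.00. Interest = €3,812,900.00.
DOL = €14,671,954.00 ÷ €9,967,754.00 = 1.4719; DFL = €9,967,754.00 ÷ €6,154,854.00 = 1.6195.
Combined leverage = 1.4719 × 1.6195 = 2.3837.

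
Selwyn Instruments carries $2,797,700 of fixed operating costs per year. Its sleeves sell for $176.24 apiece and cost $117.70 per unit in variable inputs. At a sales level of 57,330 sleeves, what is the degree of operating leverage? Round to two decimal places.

Total contribution margin = 57,330 × $58.54 = $3,356,098.20.
Operating income = contribution − fixed costs = $3,356,098.20 − $2,797,700 = $558,398.20.
DOL = contribution ÷ EBIT = $3,356,098.20 ÷ $558,398.20 = 6.0102.

6.01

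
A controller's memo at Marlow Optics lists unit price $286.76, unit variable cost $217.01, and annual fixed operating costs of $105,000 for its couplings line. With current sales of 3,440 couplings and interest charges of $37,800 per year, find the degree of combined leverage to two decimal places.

Contribution at this volume is 3,440 × $69.75 = $239,940.00.
EBIT = $239,940.00 − $105,000 = $134,940.00. Interest = $37,800.00.
DOL = $239,940.00 ÷ $134,940.00 = 1.7781; DFL = $134,940.00 ÷ $97,140.00 = 1.3891.
DCL = DOL × DFL = 1.7781 × 1.3891 = 2.4700.

2.47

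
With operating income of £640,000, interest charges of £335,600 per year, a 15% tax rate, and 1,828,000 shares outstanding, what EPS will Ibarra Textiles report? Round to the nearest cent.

£0.14

Pre-tax income = £640,000 − £335,600.00 = £304,400.00.
After tax at 15%: net income = £304,400.00 × 0.85 = £258,740.00.
Per share: £258,740.00 / 1,828,000 shares = £0.14.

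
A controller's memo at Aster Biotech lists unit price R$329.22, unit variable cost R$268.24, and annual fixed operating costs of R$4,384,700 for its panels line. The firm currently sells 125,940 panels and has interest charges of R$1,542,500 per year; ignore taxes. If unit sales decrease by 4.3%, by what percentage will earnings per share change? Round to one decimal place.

-18.8%

Total contribution margin = 125,940 × R$60.98 = R$7,679,821.20.
Subtracting fixed costs: EBIT = R$7,679,821.20 − R$4,384,700 = R$3,295,121.20.
Interest = R$1,542,500.00, so EBIT − I = R$1,752,621.20.
Degree of combined leverage = contribution ÷ (EBIT − I) = R$7,679,821.20 ÷ R$1,752,621.20 = 4.3819.
%ΔEPS = DCL × %ΔSales = 4.3819 × -4.3% = -18.8%.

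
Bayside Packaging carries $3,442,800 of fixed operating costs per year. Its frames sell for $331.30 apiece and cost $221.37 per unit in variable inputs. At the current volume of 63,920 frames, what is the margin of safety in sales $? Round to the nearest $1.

Unit CM = price − variable cost = $331.30 − $221.37 = $109.93. Break-even units = $3,442,800 ÷ $109.93 = 31,318.11; break-even revenue = 31,318.11 × $331.30 = $10,375,690.35.
Current sales = 63,920 × $331.30 = $21,176,696.00.
Margin of safety = $21,176,696.00 − $10,375,690.35 = $10,801,006.

$10,801,006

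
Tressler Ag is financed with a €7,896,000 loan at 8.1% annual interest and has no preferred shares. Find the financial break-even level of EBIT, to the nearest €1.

Annual interest = 8.1% × €7,896,000 = €639,576.00.
Without preferred stock the financial break-even is simply EBIT = interest = €639,576.00.

€639,576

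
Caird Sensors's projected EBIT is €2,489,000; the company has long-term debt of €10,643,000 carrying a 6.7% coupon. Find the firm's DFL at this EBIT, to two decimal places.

1.40

Annual interest charges come to €713,081.00.
DFL = EBIT ÷ (EBIT − I) = €2,489,000 ÷ (€2,489,000 − €713,081.00) = €2,489,000 ÷ €1,775,919.00 = 1.4015.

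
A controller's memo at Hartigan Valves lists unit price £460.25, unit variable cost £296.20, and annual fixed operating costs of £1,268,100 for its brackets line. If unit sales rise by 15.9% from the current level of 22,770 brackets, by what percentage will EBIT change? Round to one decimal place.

+24.1%

Contribution at this volume is 22,770 × £164.05 = £3,735,418.50.
EBIT = £3,735,418.50 − £1,268,100 = £2,467,318.50.
So DOL = total CM / EBIT = £3,735,418.50 / £2,467,318.50 = 1.5140.
So EBIT moves 1.5140 × (+15.9%) = +24.1%.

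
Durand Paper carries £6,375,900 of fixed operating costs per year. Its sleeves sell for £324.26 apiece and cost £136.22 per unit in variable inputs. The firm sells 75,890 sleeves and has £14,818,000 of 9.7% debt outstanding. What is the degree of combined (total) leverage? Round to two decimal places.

2.21

Contribution at this volume is 75,890 × £188.04 = £14,270,355.60.
EBIT = £14,270,355.60 − £6,375,900 = £7,894,455.60. Interest = £1,437,346.00.
DOL = £14,270,355.60 ÷ £7,894,455.60 = 1.8076; DFL = £7,894,455.60 ÷ £6,457,109.60 = 1.2226.
DCL = DOL × DFL = 1.8076 × 1.2226 = 2.2100.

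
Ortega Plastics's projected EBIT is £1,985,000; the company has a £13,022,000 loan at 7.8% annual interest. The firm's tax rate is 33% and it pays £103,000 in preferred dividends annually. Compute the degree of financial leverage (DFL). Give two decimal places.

Annual interest charges come to £1,015,716.00.
Pre-tax preferred-dividend burden = £103,000 ÷ (1 − 0.33) = £153,731.34.
DFL = EBIT ÷ [EBIT − I − D_p/(1−t)] = £1,985,000 ÷ [£1,985,000 − £1,015,716.00 − £153,731.34] = £1,985,000 ÷ £815,552.66 = 2.4339.

2.43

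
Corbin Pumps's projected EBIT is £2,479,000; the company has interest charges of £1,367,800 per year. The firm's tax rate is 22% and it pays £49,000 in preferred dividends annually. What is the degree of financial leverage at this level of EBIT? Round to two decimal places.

Annual interest charges come to £1,367,800.00.
Pre-tax preferred-dividend burden = £49,000 ÷ (1 − 0.22) = £62,820.51.
DFL = EBIT ÷ [EBIT − I − D_p/(1−t)] = £2,479,000 ÷ [£2,479,000 − £1,367,800.00 − £62,820.51] = £2,479,000 ÷ £1,048,379.49 = 2.3646.

2.36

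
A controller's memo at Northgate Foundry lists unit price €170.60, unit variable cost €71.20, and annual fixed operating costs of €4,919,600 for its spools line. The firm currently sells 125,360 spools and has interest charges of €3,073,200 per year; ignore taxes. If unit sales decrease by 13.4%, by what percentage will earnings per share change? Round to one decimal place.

-37.4%

At 125,360 units, contribution = 125,360 × €99.40 = €12,460,784.00.
EBIT = €12,460,784.00 − €4,919,600 = €7,541,184.00.
Interest = €3,073,200.00, so EBIT − I = €4,467,984.00.
Degree of combined leverage = contribution ÷ (EBIT − I) = €12,460,784.00 ÷ €4,467,984.00 = 2.7889.
%ΔEPS = DCL × %ΔSales = 2.7889 × -13.4% = -37.4%.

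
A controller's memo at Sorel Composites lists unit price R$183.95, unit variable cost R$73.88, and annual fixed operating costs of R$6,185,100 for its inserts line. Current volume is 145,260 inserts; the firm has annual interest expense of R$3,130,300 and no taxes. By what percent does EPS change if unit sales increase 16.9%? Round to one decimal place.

At 145,260 units, contribution = 145,260 × R$110.07 = R$15,988,768.20.
EBIT = R$15,988,768.20 − R$6,185,100 = R$9,803,668.20.
Interest = R$3,130,300.00, so EBIT − I = R$6,673,368.20.
Degree of combined leverage = contribution ÷ (EBIT − I) = R$15,988,768.20 ÷ R$6,673,368.20 = 2.3959.
%ΔEPS = DCL × %ΔSales = 2.3959 × +16.9% = +40.5%.

+40.5%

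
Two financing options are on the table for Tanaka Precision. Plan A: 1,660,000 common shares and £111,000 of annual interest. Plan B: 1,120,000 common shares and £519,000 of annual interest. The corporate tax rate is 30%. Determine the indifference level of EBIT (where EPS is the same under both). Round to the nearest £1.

At indifference, (EBIT − 111,000)(1 − t)/1,660,000 = (EBIT − 519,000)(1 − t)/1,120,000.
Cancelling (1 − t) and cross-multiplying: 1,120,000·(EBIT − 111,000) = 1,660,000·(EBIT − 519,000).
EBIT × (1,660,000 − 1,120,000) = 519,000 × 1,660,000 − 111,000 × 1,120,000 = 737,220,000,000, so EBIT = 737,220,000,000 ÷ 540,000 = 1,365,222.22.

£1,365,222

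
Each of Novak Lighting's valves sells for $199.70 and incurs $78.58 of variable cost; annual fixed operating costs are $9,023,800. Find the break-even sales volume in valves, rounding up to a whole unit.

Contribution margin per unit = $199.70 − $78.58 = $121.12.
Break-even volume = fixed costs ÷ CM per unit = $9,023,800 ÷ $121.12 = 74,502.97, so 74,503 valves.

74,503 valves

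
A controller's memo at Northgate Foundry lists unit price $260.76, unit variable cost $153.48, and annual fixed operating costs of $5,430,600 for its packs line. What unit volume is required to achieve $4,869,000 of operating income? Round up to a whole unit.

96,007 packs

Each unit contributes $260.76 − $153.48 = $107.28.
Required volume = (fixed costs + target profit) ÷ CM = ($5,430,600 + $4,869,000) ÷ $107.28 = 96,006.71, so 96,007 packs.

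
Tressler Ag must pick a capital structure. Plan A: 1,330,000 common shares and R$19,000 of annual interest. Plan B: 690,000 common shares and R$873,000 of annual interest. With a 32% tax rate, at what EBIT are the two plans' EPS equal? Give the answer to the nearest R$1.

R$1,793,719

Set EPS_A = EPS_B: (EBIT − R$19,000)(1 − 0.32) ÷ 1,330,000 = (EBIT − R$873,000)(1 − 0.32) ÷ 690,000.
The (1 − t) factor cancels: (EBIT − 19,000) × 690,000 = (EBIT − 873,000) × 1,330,000.
EBIT × (1,330,000 − 690,000) = 873,000 × 1,330,000 − 19,000 × 690,000 = 1,147,980,000,000, so EBIT = 1,147,980,000,000 ÷ 640,000 = 1,793,718.75.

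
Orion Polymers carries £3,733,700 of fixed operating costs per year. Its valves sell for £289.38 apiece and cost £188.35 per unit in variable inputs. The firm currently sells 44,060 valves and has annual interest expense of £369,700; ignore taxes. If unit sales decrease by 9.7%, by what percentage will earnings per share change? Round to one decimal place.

-124.1%

Contribution at this volume is 44,060 × £101.03 = £4,451,381.80.
Subtracting fixed costs: EBIT = £4,451,381.80 − £3,733,700 = £717,681.80.
After interest of £369,700.00, pre-tax earnings = £347,981.80.
DCL = total CM / (EBIT − I) = £4,451,381.80 / £347,981.80 = 12.7920.
EPS therefore changes by 12.7920 × (-9.7%) = -124.1%.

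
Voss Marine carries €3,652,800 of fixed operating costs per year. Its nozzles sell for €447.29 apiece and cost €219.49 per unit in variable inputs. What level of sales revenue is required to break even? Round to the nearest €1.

€7,172,348

Contribution margin per unit = €447.29 − €219.49 = €227.80, a CM ratio of €227.80 ÷ €447.29 = 0.5093.
Break-even sales = FC ÷ CM ratio = €3,652,800 × €447.29 / €227.80 = €7,172,348.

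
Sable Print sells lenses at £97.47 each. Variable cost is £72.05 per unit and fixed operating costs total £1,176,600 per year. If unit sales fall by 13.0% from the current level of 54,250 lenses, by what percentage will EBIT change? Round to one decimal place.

At 54,250 units, contribution = 54,250 × £25.42 = £1,379,035.00.
Operating income = contribution − fixed costs = £1,379,035.00 − £1,176,600 = £202,435.00.
DOL = contribution ÷ EBIT = £1,379,035.00 ÷ £202,435.00 = 6.8122.
So EBIT moves 6.8122 × (-13.0%) = -88.6%.

-88.6%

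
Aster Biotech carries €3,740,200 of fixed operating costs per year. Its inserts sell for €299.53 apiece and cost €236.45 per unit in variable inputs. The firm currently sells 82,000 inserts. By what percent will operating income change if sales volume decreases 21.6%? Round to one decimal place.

Contribution at this volume is 82,000 × €63.08 = €5,172,560.00.
EBIT = €5,172,560.00 − €3,740,200 = €1,432,360.00.
Degree of operating leverage = €5,172,560.00 / €1,432,360.00 = 3.6112.
Operating income changes by 3.6112 × -21.6% = -78.0%.

-78.0%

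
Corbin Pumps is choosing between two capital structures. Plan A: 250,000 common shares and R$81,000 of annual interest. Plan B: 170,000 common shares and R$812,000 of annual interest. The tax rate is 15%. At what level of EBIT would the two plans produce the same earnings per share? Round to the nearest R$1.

At indifference, (EBIT − 81,000)(1 − t)/250,000 = (EBIT − 812,000)(1 − t)/170,000.
Cancelling (1 − t) and cross-multiplying: 170,000·(EBIT − 81,000) = 250,000·(EBIT − 812,000).
EBIT × (250,000 − 170,000) = 812,000 × 250,000 − 81,000 × 170,000 = 189,230,000,000, so EBIT = 189,230,000,000 ÷ 80,000 = 2,365,375.00.

R$2,365,375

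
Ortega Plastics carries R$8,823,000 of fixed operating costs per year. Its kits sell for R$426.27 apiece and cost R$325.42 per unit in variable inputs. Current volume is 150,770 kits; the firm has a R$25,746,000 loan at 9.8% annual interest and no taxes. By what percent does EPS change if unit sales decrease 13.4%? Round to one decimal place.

Contribution at this volume is 150,770 × R$100.85 = R$15,205,154.50.
EBIT = R$15,205,154.50 − R$8,823,000 = R$6,382,154.50.
Interest = R$2,523,108.00, so EBIT − I = R$3,859,046.50.
Degree of combined leverage = contribution ÷ (EBIT − I) = R$15,205,154.50 ÷ R$3,859,046.50 = 3.9401.
EPS therefore changes by 3.9401 × (-13.4%) = -52.8%.

-52.8%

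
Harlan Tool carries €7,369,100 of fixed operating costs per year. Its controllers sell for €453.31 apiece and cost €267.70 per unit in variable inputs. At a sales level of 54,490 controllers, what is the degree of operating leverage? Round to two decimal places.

3.68

Contribution at this volume is 54,490 × €185.61 = €10,113,888.90.
Operating income = contribution − fixed costs = €10,113,888.90 − €7,369,100 = €2,744,788.90.
Degree of operating leverage = €10,113,888.90 / €2,744,788.90 = 3.6848.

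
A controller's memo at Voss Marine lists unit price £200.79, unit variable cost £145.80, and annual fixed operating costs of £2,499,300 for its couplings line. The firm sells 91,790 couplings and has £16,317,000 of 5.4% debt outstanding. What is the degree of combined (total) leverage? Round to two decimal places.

Contribution at this volume is 91,790 × £54.99 = £5,047,532.10.
Subtracting fixed costs: EBIT = £5,047,532.10 − £2,499,300 = £2,548,232.10. Interest = £881,118.00, so EBIT − I = £1,667,114.10.
Degree of total leverage = total CM / (EBIT − interest) = £5,047,532.10 / £1,667,114.10 = 3.0277.

3.03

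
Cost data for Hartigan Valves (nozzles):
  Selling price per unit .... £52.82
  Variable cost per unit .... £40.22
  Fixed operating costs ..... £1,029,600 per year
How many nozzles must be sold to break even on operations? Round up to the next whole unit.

81,715 nozzles

Each unit contributes £52.82 − £40.22 = £12.60.
Break-even volume = fixed costs ÷ CM per unit = £1,029,600 ÷ £12.60 = 81,714.29, so 81,715 nozzles.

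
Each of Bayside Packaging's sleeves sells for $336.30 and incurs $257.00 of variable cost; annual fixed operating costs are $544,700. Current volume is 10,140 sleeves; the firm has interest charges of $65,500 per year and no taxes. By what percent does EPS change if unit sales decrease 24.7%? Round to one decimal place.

Total contribution margin = 10,140 × $79.30 = $804,102.00.
Subtracting fixed costs: EBIT = $804,102.00 − $544,700 = $259,402.00.
After interest of $65,500.00, pre-tax earnings = $193,902.00.
Degree of combined leverage = contribution ÷ (EBIT − I) = $804,102.00 ÷ $193,902.00 = 4.1470.
%ΔEPS = DCL × %ΔSales = 4.1470 × -24.7% = -102.4%.

-102.4%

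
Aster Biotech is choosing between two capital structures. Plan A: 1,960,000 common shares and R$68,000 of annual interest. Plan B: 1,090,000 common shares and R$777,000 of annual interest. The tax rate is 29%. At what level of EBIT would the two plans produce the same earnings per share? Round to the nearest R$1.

Set EPS_A = EPS_B: (EBIT − R$68,000)(1 − 0.29) ÷ 1,960,000 = (EBIT − R$777,000)(1 − 0.29) ÷ 1,090,000.
Cancelling (1 − t) and cross-multiplying: 1,090,000·(EBIT − 68,000) = 1,960,000·(EBIT − 777,000).
EBIT × (1,960,000 − 1,090,000) = 777,000 × 1,960,000 − 68,000 × 1,090,000 = 1,448,800,000,000, so EBIT = 1,448,800,000,000 ÷ 870,000 = 1,665,287.36.

R$1,665,287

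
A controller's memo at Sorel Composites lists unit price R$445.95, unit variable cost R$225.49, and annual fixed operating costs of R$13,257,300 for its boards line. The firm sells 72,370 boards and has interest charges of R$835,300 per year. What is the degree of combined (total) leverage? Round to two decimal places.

At 72,370 units, contribution = 72,370 × R$220.46 = R$15,954,690.20.
Operating income = contribution − fixed costs = R$15,954,690.20 − R$13,257,300 = R$2,697,390.20. Interest = R$835,300.00.
DOL = R$15,954,690.20 ÷ R$2,697,390.20 = 5.9149; DFL = R$2,697,390.20 ÷ R$1,862,090.20 = 1.4486.
Combined leverage = 5.9149 × 1.4486 = 8.5683.

8.57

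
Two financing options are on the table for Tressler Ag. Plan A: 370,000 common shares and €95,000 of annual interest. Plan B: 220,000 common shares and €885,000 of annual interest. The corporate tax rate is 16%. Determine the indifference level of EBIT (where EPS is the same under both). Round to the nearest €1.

Set EPS_A = EPS_B: (EBIT − €95,000)(1 − 0.16) ÷ 370,000 = (EBIT − €885,000)(1 − 0.16) ÷ 220,000.
The (1 − t) factor cancels: (EBIT − 95,000) × 220,000 = (EBIT − 885,000) × 370,000.
Solving, EBIT = (885,000·370,000 − 95,000·220,000) / (370,000 − 220,000) = 306,550,000,000 / 150,000 = 2,043,666.67.

€2,043,667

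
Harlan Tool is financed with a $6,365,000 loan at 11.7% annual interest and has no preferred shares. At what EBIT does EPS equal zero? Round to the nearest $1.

$744,705

Annual interest = 11.7% × $6,365,000 = $744,705.00.
With no preferred dividends, EPS = 0 when EBIT exactly covers interest, so the financial break-even EBIT is $744,705.00.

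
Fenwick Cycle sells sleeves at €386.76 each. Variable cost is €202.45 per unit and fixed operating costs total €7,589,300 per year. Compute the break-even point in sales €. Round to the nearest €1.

€15,925,548

Contribution margin per unit = €386.76 − €202.45 = €184.31, a CM ratio of €184.31 ÷ €386.76 = 0.4765.
Break-even revenue = fixed costs × price ÷ CM = €7,589,300 × €386.76 ÷ €184.31 = €15,925,548.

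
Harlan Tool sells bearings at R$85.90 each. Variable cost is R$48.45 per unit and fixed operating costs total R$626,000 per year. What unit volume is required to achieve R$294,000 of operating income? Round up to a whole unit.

Unit CM = price − variable cost = R$85.90 − R$48.45 = R$37.45.
Required volume = (fixed costs + target profit) ÷ CM = (R$626,000 + R$294,000) ÷ R$37.45 = 24,566.09, so 24,567 bearings.

24,567 bearings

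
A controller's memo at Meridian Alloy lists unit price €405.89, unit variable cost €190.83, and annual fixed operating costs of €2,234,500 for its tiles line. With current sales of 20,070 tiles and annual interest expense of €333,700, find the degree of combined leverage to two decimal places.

At 20,070 units, contribution = 20,070 × €215.06 = €4,316,254.20.
Operating income = contribution − fixed costs = €4,316,254.20 − €2,234,500 = €2,081,754.20. Interest = €333,700.00, so EBIT − I = €1,748,054.20.
Degree of total leverage = total CM / (EBIT − interest) = €4,316,254.20 / €1,748,054.20 = 2.4692.

2.47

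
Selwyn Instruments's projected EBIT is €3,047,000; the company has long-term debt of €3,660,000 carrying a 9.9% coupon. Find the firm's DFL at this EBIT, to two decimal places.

Annual interest charges come to €362,340.00.
Degree of financial leverage = EBIT / (EBIT − interest) = €3,047,000 / €2,684,660.00 = 1.1350.

1.13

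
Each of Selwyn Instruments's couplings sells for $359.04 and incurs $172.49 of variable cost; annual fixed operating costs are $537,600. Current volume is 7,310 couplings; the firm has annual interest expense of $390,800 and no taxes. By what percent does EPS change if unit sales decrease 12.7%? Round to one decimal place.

-39.8%

Total contribution margin = 7,310 × $186.55 = $1,363,680.50.
EBIT = $1,363,680.50 − $537,600 = $826,080.50.
Interest = $390,800.00, so EBIT − I = $435,280.50.
Degree of combined leverage = contribution ÷ (EBIT − I) = $1,363,680.50 ÷ $435,280.50 = 3.1329.
EPS therefore changes by 3.1329 × (-12.7%) = -39.8%.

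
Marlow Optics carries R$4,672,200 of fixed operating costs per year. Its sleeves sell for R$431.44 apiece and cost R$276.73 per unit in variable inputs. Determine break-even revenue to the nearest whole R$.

Contribution margin per unit = R$431.44 − R$276.73 = R$154.71, a CM ratio of R$154.71 ÷ R$431.44 = 0.3586.
Break-even sales = FC ÷ CM ratio = R$4,672,200 × R$431.44 / R$154.71 = R$13,029,371.

R$13,029,371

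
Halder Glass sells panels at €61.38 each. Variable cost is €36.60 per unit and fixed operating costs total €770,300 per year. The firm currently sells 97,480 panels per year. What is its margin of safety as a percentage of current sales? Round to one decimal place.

Contribution margin per unit = €61.38 − €36.60 = €24.78. Break-even units = €770,300 ÷ €24.78 = 31,085.55; break-even revenue = 31,085.55 × €61.38 = €1,908,031.23.
Current sales = 97,480 × €61.38 = €5,983,322.40.
Margin of safety = (€5,983,322.40 − €1,908,031.23) ÷ €5,983,322.40 = 68.1%.

68.1%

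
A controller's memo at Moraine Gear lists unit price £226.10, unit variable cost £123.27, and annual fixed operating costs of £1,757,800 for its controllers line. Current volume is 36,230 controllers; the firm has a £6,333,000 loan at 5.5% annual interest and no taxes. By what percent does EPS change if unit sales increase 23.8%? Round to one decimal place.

At 36,230 units, contribution = 36,230 × £102.83 = £3,725,530.90.
Operating income = contribution − fixed costs = £3,725,530.90 − £1,757,800 = £1,967,730.90.
After interest of £348,315.00, pre-tax earnings = £1,619,415.90.
DCL = total CM / (EBIT − I) = £3,725,530.90 / £1,619,415.90 = 2.3005.
%ΔEPS = DCL × %ΔSales = 2.3005 × +23.8% = +54.8%.

+54.8%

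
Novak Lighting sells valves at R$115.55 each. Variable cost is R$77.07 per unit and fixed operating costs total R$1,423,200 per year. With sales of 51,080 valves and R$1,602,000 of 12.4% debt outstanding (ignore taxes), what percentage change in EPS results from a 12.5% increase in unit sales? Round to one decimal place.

At 51,080 units, contribution = 51,080 × R$38.48 = R$1,965,558.40.
EBIT = R$1,965,558.40 − R$1,423,200 = R$542,358.40.
After interest of R$198,648.00, pre-tax earnings = R$343,710.40.
Degree of combined leverage = contribution ÷ (EBIT − I) = R$1,965,558.40 ÷ R$343,710.40 = 5.7186.
%ΔEPS = DCL × %ΔSales = 5.7186 × +12.5% = +71.5%.

+71.5%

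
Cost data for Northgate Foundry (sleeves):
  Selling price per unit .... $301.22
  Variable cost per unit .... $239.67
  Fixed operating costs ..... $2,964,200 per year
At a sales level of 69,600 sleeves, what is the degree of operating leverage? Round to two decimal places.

3.25

Total contribution margin = 69,600 × $61.55 = $4,283,880.00.
Operating income = contribution − fixed costs = $4,283,880.00 − $2,964,200 = $1,319,680.00.
Degree of operating leverage = $4,283,880.00 / $1,319,680.00 = 3.2462.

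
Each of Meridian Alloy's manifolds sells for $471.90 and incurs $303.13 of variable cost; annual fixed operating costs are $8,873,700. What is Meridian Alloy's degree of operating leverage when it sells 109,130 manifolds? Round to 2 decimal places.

1.93

Total contribution margin = 109,130 × $168.77 = $18,417,870.10.
EBIT = $18,417,870.10 − $8,873,700 = $9,544,170.10.
So DOL = total CM / EBIT = $18,417,870.10 / $9,544,170.10 = 1.9298.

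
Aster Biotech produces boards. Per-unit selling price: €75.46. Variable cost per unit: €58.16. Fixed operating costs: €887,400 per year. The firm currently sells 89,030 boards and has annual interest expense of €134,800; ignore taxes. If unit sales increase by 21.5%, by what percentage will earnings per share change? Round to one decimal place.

Total contribution margin = 89,030 × €17.30 = €1,540,219.00.
Subtracting fixed costs: EBIT = €1,540,219.00 − €887,400 = €652,819.00.
Interest = €134,800.00, so EBIT − I = €518,019.00.
DCL = total CM / (EBIT − I) = €1,540,219.00 / €518,019.00 = 2.9733.
%ΔEPS = DCL × %ΔSales = 2.9733 × +21.5% = +63.9%.

+63.9%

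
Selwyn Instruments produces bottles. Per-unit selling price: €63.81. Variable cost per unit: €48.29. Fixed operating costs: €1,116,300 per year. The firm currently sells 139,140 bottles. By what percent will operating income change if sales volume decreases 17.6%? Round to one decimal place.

-36.4%

Contribution at this volume is 139,140 × €15.52 = €2,159,452.80.
Operating income = contribution − fixed costs = €2,159,452.80 − €1,116,300 = €1,043,152.80.
DOL = contribution ÷ EBIT = €2,159,452.80 ÷ €1,043,152.80 = 2.0701.
Operating income changes by 2.0701 × -17.6% = -36.4%.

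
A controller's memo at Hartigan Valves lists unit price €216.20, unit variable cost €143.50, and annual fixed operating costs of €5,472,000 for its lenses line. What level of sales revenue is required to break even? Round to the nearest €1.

CM per unit = €216.20 − €143.50 = €72.70; CM ratio = €72.70 / €216.20 = 0.3363.
Break-even sales = FC ÷ CM ratio = €5,472,000 × €216.20 / €72.70 = €16,272,990.

€16,272,990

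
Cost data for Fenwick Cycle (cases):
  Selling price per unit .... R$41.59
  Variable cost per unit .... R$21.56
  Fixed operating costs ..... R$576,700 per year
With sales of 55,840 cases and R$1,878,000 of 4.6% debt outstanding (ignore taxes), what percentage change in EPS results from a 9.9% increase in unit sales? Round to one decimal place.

+24.3%

Total contribution margin = 55,840 × R$20.03 = R$1,118,475.20.
Operating income = contribution − fixed costs = R$1,118,475.20 − R$576,700 = R$541,775.20.
After interest of R$86,388.00, pre-tax earnings = R$455,387.20.
Degree of combined leverage = contribution ÷ (EBIT − I) = R$1,118,475.20 ÷ R$455,387.20 = 2.4561.
EPS therefore changes by 2.4561 × (+9.9%) = +24.3%.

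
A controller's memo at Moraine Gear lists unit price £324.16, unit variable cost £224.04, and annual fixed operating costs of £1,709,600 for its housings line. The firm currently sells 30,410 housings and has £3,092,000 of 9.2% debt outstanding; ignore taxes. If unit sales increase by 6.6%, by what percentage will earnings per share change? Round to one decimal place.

Total contribution margin = 30,410 × £100.12 = £3,044,649.20.
Subtracting fixed costs: EBIT = £3,044,649.20 − £1,709,600 = £1,335,049.20.
Interest = £284,464.00, so EBIT − I = £1,050,585.20.
DCL = total CM / (EBIT − I) = £3,044,649.20 / £1,050,585.20 = 2.8981.
%ΔEPS = DCL × %ΔSales = 2.8981 × +6.6% = +19.1%.

+19.1%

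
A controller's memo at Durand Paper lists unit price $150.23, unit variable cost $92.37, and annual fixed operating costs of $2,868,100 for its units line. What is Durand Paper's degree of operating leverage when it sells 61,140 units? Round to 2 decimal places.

5.28

Contribution at this volume is 61,140 × $57.86 = $3,537,560.40.
Subtracting fixed costs: EBIT = $3,537,560.40 − $2,868,100 = $669,460.40.
Degree of operating leverage = $3,537,560.40 / $669,460.40 = 5.2842.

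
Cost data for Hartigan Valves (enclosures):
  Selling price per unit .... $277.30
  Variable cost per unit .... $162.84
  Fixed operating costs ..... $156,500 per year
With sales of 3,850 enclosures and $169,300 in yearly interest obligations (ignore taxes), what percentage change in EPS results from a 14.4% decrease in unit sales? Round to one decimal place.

-55.2%

Total contribution margin = 3,850 × $114.46 = $440,671.00.
EBIT = $440,671.00 − $156,500 = $284,171.00.
After interest of $169,300.00, pre-tax earnings = $114,871.00.
DCL = total CM / (EBIT − I) = $440,671.00 / $114,871.00 = 3.8362.
EPS therefore changes by 3.8362 × (-14.4%) = -55.2%.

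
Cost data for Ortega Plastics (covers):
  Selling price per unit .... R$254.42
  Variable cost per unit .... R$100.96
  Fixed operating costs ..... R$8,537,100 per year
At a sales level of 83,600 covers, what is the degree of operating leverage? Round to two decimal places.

Total contribution margin = 83,600 × R$153.46 = R$12,829,256.00.
Subtracting fixed costs: EBIT = R$12,829,256.00 − R$8,537,100 = R$4,292,156.00.
DOL = contribution ÷ EBIT = R$12,829,256.00 ÷ R$4,292,156.00 = 2.9890.

2.99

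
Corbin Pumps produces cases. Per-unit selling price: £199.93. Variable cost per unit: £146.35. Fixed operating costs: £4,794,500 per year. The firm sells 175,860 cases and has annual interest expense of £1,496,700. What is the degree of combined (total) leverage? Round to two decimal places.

At 175,860 units, contribution = 175,860 × £53.58 = £9,422,578.80.
EBIT = £9,422,578.80 − £4,794,500 = £4,628,078.80. Interest = £1,496,700.00, so EBIT − I = £3,131,378.80.
DCL = contribution ÷ (EBIT − I) = £9,422,578.80 ÷ £3,131,378.80 = 3.0091.

3.01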